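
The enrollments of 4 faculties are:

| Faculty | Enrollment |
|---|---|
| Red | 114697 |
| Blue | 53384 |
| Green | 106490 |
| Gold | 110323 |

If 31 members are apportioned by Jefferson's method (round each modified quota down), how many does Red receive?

9

Standard divisor 384894/31 ≈ 12415.935; standard quotas: Red 9.238, Blue 4.300, Green 8.577, Gold 8.886.
Rounding down gives 9, 4, 8, 8 = 29 seats, so the divisor must be adjusted.
With modified divisor 11700: modified quotas Red 9.803, Blue 4.563, Green 9.102, Gold 9.429.
Rounding down: Red 9, Blue 4, Green 9, Gold 9 (total 31).
Red receives 9.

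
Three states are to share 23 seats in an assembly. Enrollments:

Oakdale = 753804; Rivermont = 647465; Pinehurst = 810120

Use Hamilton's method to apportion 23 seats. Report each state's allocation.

The standard divisor is 2211389/23 ≈ 96147.348.
Standard quotas: Oakdale 7.8401, Rivermont 6.7341, Pinehurst 8.4258.
Lower quotas: Oakdale 7, Rivermont 6, Pinehurst 8 (sum 21, leaving 2 seats).
Remainders in descending order: Oakdale 0.8401, Rivermont 0.7341, Pinehurst 0.4258.
The surplus seats go to Oakdale, Rivermont.

Oakdale 8, Rivermont 7, Pinehurst 8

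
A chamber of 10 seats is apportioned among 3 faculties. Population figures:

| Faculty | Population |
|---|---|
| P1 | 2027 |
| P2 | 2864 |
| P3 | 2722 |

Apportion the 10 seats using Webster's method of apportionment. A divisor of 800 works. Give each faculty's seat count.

P1: 3, P2: 4, P3: 3

With modified divisor 800: modified quotas P1 2.534, P2 3.580, P3 3.402.
Rounding to the nearest integer: P1 3, P2 4, P3 3 (total 10).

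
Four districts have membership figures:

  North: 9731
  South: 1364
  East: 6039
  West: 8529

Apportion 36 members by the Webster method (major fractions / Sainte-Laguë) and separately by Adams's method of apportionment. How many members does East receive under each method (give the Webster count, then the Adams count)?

Webster: North 14, South 2, East 8, West 12.
Adams: North 13, South 2, East 9, West 12.
East gets 8 under Webster and 9 under Adams.

8 and 9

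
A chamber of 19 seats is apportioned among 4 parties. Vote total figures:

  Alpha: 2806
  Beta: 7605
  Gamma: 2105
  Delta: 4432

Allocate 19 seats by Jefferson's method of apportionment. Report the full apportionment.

Standard divisor 16948/19 ≈ 892; standard quotas: Alpha 3.146, Beta 8.526, Gamma 2.360, Delta 4.969.
Rounding down gives 3, 8, 2, 4 = 17 seats, so the divisor must be adjusted.
With modified divisor 800: modified quotas Alpha 3.507, Beta 9.506, Gamma 2.631, Delta 5.540.
Rounding down: Alpha 3, Beta 9, Gamma 2, Delta 5 (total 19).

Alpha=3, Beta=9, Gamma=2, Delta=5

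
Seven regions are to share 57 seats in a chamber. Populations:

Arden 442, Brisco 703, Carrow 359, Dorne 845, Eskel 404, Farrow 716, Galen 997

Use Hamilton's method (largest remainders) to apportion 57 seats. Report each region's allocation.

Standard divisor: 4466 ÷ 57 ≈ 78.351.
Standard quotas: Arden 5.641, Brisco 8.972, Carrow 4.582, Dorne 10.785, Eskel 5.156, Farrow 9.138, Galen 12.725.
Lower quotas: Arden 5, Brisco 8, Carrow 4, Dorne 10, Eskel 5, Farrow 9, Galen 12 (sum 53, leaving 4 seats).
Remainders in descending order: Brisco 0.972, Dorne 0.785, Galen 0.725, Arden 0.641, Carrow 0.582, Eskel 0.156, Farrow 0.138.
The surplus seats go to Brisco, Dorne, Galen, Arden.

Arden 6; Brisco 9; Carrow 4; Dorne 11; Eskel 5; Farrow 9; Galen 13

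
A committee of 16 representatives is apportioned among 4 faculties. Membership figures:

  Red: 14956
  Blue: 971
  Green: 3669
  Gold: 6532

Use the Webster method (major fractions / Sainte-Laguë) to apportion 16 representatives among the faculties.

Standard divisor 26128/16 ≈ 1633; standard quotas: Red 9.159, Blue 0.595, Green 2.247, Gold 4.000.
Rounding to the nearest integer gives Red 9, Blue 1, Green 2, Gold 4 — total 16, matching the house size, so no adjustment is needed.

Red 9, Blue 1, Green 2, Gold 4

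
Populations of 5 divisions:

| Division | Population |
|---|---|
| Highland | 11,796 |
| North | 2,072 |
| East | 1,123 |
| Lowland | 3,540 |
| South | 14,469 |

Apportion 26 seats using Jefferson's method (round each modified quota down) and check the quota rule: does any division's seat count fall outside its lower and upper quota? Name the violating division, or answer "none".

Standard quotas: Highland 9.294, North 1.632, East 0.885, Lowland 2.789, South 11.400.
Jefferson allocation: Highland 10, North 1, East 0, Lowland 3, South 12.
Every allocation lies between the lower and upper quota.

none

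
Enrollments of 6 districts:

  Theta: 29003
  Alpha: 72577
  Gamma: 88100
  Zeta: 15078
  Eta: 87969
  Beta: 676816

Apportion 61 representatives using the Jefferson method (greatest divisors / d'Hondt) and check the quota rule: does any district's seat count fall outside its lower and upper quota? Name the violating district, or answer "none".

Standard quotas: Theta 1.825, Alpha 4.566, Gamma 5.543, Zeta 0.949, Eta 5.535, Beta 42.583.
Jefferson allocation: Theta 1, Alpha 4, Gamma 5, Zeta 1, Eta 5, Beta 45.
Beta has quota 42.583 (lower 42, upper 43) but receives 45 — outside the quota interval.

Beta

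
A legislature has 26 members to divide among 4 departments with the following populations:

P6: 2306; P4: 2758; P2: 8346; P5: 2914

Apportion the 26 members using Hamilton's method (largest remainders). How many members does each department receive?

Standard divisor: 16324 ÷ 26 ≈ 627.846.
Standard quotas: P6 3.6729, P4 4.3928, P2 13.2931, P5 4.6413.
Lower quotas: P6 3, P4 4, P2 13, P5 4 (sum 24, leaving 2 seats).
Remainders in descending order: P6 0.6729, P5 0.6413, P4 0.3928, P2 0.2931.
The surplus seats go to P6, P5.

P6 4, P4 4, P2 13, P5 5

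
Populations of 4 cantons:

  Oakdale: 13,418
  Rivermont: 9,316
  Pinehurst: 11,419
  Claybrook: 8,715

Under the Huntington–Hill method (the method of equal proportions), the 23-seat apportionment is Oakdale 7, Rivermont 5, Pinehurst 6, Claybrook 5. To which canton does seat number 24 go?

Priority for the next seat is population ÷ (√(s·(s+1))).
Priorities: Oakdale 1793.056, Rivermont 1700.861, Pinehurst 1761.990, Claybrook 1591.134.
Highest priority: Oakdale.

Oakdale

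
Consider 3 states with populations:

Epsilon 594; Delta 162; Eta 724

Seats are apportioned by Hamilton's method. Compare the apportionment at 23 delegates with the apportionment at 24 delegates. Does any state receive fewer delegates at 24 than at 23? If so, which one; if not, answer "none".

At 23 seats: Epsilon 9, Delta 3, Eta 11.
At 24 seats: Epsilon 10, Delta 2, Eta 12.
Delta drops from 3 to 2.

Delta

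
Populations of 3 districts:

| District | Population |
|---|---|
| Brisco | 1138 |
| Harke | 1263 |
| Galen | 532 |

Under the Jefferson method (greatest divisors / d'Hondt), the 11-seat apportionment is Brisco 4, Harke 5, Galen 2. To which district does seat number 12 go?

Brisco

Priority for the next seat is population ÷ (current seats + 1).
Priorities: Brisco 227.600, Harke 210.500, Galen 177.333.
Highest priority: Brisco.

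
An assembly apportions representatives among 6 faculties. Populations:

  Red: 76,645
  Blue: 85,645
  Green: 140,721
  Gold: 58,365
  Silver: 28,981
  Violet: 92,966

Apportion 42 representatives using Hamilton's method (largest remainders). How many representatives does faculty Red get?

7

Total 483323; standard divisor 483323/42 ≈ 11507.69.
Standard quotas: Red 6.6603, Blue 7.4424, Green 12.2284, Gold 5.0718, Silver 2.5184, Violet 8.0786.
Lower quotas: Red 6, Blue 7, Green 12, Gold 5, Silver 2, Violet 8 (sum 40, leaving 2 seats).
Remainders in descending order: Red 0.6603, Silver 0.5184, Blue 0.4424, Green 0.2284, Violet 0.0786, Gold 0.0718.
The surplus seats go to Red, Silver.
Red receives 7.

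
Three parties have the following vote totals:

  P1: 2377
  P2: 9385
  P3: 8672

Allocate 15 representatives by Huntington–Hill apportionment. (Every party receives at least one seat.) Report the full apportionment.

P1: 2, P2: 7, P3: 6

With divisor 1393: modified quotas P1 1.706, P2 6.737, P3 6.225.
Geometric-mean thresholds: P1 √(1·2)=1.414, P2 √(6·7)=6.481, P3 √(6·7)=6.481.
Each quota rounded against its threshold gives P1 2, P2 7, P3 6 (total 15).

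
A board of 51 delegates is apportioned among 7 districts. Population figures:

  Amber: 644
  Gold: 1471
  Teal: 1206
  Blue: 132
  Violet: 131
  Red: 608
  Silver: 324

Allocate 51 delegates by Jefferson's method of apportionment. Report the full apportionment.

Amber 7; Gold 18; Teal 14; Blue 1; Violet 1; Red 7; Silver 3

Standard divisor 4516/51 ≈ 88.549; standard quotas: Amber 7.273, Gold 16.612, Teal 13.620, Blue 1.491, Violet 1.479, Red 6.866, Silver 3.659.
Rounding down gives 7, 16, 13, 1, 1, 6, 3 = 47 seats, so the divisor must be adjusted.
With modified divisor 81.51: modified quotas Amber 7.901, Gold 18.047, Teal 14.796, Blue 1.619, Violet 1.607, Red 7.459, Silver 3.975.
Rounding down: Amber 7, Gold 18, Teal 14, Blue 1, Violet 1, Red 7, Silver 3 (total 51).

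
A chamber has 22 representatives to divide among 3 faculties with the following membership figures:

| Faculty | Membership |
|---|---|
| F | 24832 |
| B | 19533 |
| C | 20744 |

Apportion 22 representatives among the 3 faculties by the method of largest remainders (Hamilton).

Total 65109; standard divisor 65109/22 ≈ 2959.5.
Standard quotas: F 8.3906, B 6.6001, C 7.0093.
Lower quotas: F 8, B 6, C 7 (sum 21, leaving 1 seat).
Remainders in descending order: B 0.6001, F 0.3906, C 0.0093.
Largest remainder: B receives the extra seat.

F: 8, B: 7, C: 7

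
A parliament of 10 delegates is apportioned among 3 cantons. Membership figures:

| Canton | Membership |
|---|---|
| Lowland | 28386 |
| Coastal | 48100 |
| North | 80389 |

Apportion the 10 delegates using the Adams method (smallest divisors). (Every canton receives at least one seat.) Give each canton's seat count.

Standard divisor 156875/10 ≈ 15687.5; standard quotas: Lowland 1.809, Coastal 3.066, North 5.124.
Rounding up gives 2, 4, 6 = 12 seats, so the divisor must be adjusted.
With modified divisor 18100: modified quotas Lowland 1.568, Coastal 2.657, North 4.441.
Rounding up: Lowland 2, Coastal 3, North 5 (total 10).

Lowland 2, Coastal 3, North 5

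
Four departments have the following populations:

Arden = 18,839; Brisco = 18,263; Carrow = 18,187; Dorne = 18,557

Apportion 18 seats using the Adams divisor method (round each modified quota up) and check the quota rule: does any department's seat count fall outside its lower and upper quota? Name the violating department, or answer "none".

Standard quotas: Arden 4.592, Brisco 4.452, Carrow 4.433, Dorne 4.523.
Adams allocation: Arden 5, Brisco 4, Carrow 4, Dorne 5.
Every allocation lies between the lower and upper quota.

none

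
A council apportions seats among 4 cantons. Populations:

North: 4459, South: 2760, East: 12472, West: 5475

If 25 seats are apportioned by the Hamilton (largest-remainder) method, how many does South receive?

3

The standard divisor is 25166/25 ≈ 1006.64.
Standard quotas: North 4.4296, South 2.7418, East 12.3897, West 5.4389.
Lower quotas: North 4, South 2, East 12, West 5 (sum 23, leaving 2 seats).
Remainders in descending order: South 0.7418, West 0.4389, North 0.4296, East 0.3897.
Largest remainders: South, West receive the extra seats.
South receives 3.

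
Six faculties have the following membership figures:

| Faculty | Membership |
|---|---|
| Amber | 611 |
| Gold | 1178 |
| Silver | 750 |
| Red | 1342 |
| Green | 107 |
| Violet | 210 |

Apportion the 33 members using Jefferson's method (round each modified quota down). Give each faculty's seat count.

Amber: 5, Gold: 10, Silver: 6, Red: 11, Green: 0, Violet: 1

Standard divisor 4198/33 ≈ 127.212; standard quotas: Amber 4.803, Gold 9.260, Silver 5.896, Red 10.549, Green 0.841, Violet 1.651.
Rounding down gives 4, 9, 5, 10, 0, 1 = 29 seats, so the divisor must be adjusted.
With modified divisor 115: modified quotas Amber 5.313, Gold 10.243, Silver 6.522, Red 11.670, Green 0.930, Violet 1.826.
Rounding down: Amber 5, Gold 10, Silver 6, Red 11, Green 0, Violet 1 (total 33).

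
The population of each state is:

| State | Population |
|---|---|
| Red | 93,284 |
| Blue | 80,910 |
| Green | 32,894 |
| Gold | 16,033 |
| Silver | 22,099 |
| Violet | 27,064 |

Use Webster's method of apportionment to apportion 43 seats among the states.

Red 15; Blue 13; Green 5; Gold 3; Silver 3; Violet 4

Standard divisor 272284/43 ≈ 6332.186; standard quotas: Red 14.732, Blue 12.778, Green 5.195, Gold 2.532, Silver 3.490, Violet 4.274.
Rounding to the nearest integer gives Red 15, Blue 13, Green 5, Gold 3, Silver 3, Violet 4 — total 43, matching the house size, so no adjustment is needed.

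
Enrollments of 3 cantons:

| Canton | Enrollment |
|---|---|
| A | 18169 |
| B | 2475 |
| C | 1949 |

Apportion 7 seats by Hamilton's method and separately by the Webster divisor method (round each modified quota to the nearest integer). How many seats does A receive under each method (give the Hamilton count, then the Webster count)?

6 and 5

Hamilton: A 6, B 1, C 0.
Webster: A 5, B 1, C 1.
A gets 6 under Hamilton and 5 under Webster.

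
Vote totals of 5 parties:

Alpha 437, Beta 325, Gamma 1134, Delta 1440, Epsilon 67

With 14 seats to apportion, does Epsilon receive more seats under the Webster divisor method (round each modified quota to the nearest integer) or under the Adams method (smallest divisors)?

Adams

Webster: Alpha 2, Beta 1, Gamma 5, Delta 6, Epsilon 0.
Adams: Alpha 2, Beta 2, Gamma 4, Delta 5, Epsilon 1.
Epsilon gets 0 under Webster and 1 under Adams.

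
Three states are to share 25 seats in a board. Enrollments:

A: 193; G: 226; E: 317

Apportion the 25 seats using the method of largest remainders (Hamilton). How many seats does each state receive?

Standard divisor: 736 ÷ 25 ≈ 29.44.
Standard quotas: A 6.556, G 7.677, E 10.768.
Lower quotas: A 6, G 7, E 10 (sum 23, leaving 2 seats).
Remainders in descending order: E 0.768, G 0.677, A 0.556.
Largest remainders: E, G receive the extra seats.

A=6, G=8, E=11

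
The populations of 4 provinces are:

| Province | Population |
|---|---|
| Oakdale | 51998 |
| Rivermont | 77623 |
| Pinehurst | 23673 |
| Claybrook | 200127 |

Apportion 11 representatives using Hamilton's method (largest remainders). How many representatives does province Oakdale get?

Total 353421; standard divisor 353421/11 ≈ 32129.182.
Standard quotas: Oakdale 1.6184, Rivermont 2.4160, Pinehurst 0.7368, Claybrook 6.2288.
Lower quotas: Oakdale 1, Rivermont 2, Pinehurst 0, Claybrook 6 (sum 9, leaving 2 seats).
Remainders in descending order: Pinehurst 0.7368, Oakdale 0.6184, Rivermont 0.4160, Claybrook 0.2288.
Largest remainders: Pinehurst, Oakdale receive the extra seats.
Oakdale receives 2.

2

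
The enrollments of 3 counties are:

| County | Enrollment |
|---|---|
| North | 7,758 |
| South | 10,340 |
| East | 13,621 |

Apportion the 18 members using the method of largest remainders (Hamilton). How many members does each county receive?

North: 4, South: 6, East: 8

The standard divisor is 31719/18 ≈ 1762.167.
Standard quotas: North 4.4025, South 5.8678, East 7.7297.
Lower quotas: North 4, South 5, East 7 (sum 16, leaving 2 seats).
Remainders in descending order: South 0.8678, East 0.7297, North 0.4025.
The surplus seats go to South, East.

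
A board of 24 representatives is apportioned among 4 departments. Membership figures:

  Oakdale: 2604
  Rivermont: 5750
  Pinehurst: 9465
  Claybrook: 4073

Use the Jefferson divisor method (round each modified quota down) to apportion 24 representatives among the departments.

Standard divisor 21892/24 ≈ 912.167; standard quotas: Oakdale 2.855, Rivermont 6.304, Pinehurst 10.376, Claybrook 4.465.
Rounding down gives 2, 6, 10, 4 = 22 seats, so the divisor must be adjusted.
With modified divisor 840: modified quotas Oakdale 3.100, Rivermont 6.845, Pinehurst 11.268, Claybrook 4.849.
Rounding down: Oakdale 3, Rivermont 6, Pinehurst 11, Claybrook 4 (total 24).

Oakdale=3, Rivermont=6, Pinehurst=11, Claybrook=4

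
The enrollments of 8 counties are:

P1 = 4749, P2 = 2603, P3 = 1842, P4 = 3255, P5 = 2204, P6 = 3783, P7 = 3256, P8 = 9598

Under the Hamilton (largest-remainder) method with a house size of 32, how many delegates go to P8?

10

The standard divisor is 31290/32 ≈ 977.812.
Standard quotas: P1 4.8568, P2 2.6621, P3 1.8838, P4 3.3289, P5 2.2540, P6 3.8688, P7 3.3299, P8 9.8158.
Lower quotas: P1 4, P2 2, P3 1, P4 3, P5 2, P6 3, P7 3, P8 9 (sum 27, leaving 5 seats).
Remainders in descending order: P3 0.8838, P6 0.8688, P1 0.8568, P8 0.8158, P2 0.6621, P7 0.3299, P4 0.3289, P5 0.2540.
The surplus seats go to P3, P6, P1, P8, P2.
P8 receives 10.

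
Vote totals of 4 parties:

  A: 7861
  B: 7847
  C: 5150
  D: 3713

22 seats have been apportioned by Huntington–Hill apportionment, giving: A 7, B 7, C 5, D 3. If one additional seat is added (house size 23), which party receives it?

D

Priority for the next seat is population ÷ (√(s·(s+1))).
Priorities: A 1050.470, B 1048.599, C 940.257, D 1071.851.
Highest priority: D.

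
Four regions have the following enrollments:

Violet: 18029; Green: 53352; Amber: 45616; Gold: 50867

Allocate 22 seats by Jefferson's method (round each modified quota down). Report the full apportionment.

Standard divisor 167864/22 ≈ 7630.182; standard quotas: Violet 2.363, Green 6.992, Amber 5.978, Gold 6.667.
Rounding down gives 2, 6, 5, 6 = 19 seats, so the divisor must be adjusted.
With modified divisor 7000: modified quotas Violet 2.576, Green 7.622, Amber 6.517, Gold 7.267.
Rounding down: Violet 2, Green 7, Amber 6, Gold 7 (total 22).

Violet 2, Green 7, Amber 6, Gold 7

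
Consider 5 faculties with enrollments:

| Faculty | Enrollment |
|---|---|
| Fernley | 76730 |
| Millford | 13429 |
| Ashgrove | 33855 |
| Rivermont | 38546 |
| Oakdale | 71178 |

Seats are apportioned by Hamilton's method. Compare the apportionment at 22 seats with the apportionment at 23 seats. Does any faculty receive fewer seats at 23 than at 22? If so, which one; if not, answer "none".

At 22 seats: Fernley 7, Millford 1, Ashgrove 3, Rivermont 4, Oakdale 7.
At 23 seats: Fernley 8, Millford 1, Ashgrove 3, Rivermont 4, Oakdale 7.
No faculty's allocation decreased.

none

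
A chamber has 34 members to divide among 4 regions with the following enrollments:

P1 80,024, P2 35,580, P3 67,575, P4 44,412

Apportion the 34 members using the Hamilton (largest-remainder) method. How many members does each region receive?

P1 12, P2 5, P3 10, P4 7

Total 227591; standard divisor 227591/34 ≈ 6693.853.
Standard quotas: P1 11.9548, P2 5.3153, P3 10.0951, P4 6.6347.
Lower quotas: P1 11, P2 5, P3 10, P4 6 (sum 32, leaving 2 seats).
Remainders in descending order: P1 0.9548, P4 0.6347, P2 0.3153, P3 0.0951.
Largest remainders: P1, P4 receive the extra seats.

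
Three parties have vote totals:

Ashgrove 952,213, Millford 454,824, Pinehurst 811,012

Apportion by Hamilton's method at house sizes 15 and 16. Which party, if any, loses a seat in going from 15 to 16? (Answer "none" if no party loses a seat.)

At 15 seats: Ashgrove 6, Millford 3, Pinehurst 6.
At 16 seats: Ashgrove 7, Millford 3, Pinehurst 6.
No party's allocation decreased.

none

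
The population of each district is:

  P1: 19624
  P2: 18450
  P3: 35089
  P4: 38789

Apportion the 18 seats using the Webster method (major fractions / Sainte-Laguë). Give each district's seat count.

P1 3, P2 3, P3 6, P4 6

Standard divisor 111952/18 ≈ 6219.556; standard quotas: P1 3.155, P2 2.966, P3 5.642, P4 6.237.
Rounding to the nearest integer gives P1 3, P2 3, P3 6, P4 6 — total 18, matching the house size, so no adjustment is needed.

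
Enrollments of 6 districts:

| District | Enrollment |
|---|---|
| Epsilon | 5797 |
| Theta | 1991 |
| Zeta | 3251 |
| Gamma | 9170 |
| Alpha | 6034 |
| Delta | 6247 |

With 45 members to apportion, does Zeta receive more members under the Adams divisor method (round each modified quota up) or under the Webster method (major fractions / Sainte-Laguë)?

Adams

Adams: Epsilon 8, Theta 3, Zeta 5, Gamma 12, Alpha 8, Delta 9.
Webster: Epsilon 8, Theta 3, Zeta 4, Gamma 13, Alpha 8, Delta 9.
Zeta gets 5 under Adams and 4 under Webster.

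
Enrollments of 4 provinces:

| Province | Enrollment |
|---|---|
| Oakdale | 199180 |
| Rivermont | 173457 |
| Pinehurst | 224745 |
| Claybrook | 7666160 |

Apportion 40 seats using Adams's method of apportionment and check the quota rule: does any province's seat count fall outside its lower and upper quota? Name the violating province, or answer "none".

Standard quotas: Oakdale 0.964, Rivermont 0.840, Pinehurst 1.088, Claybrook 37.108.
Adams allocation: Oakdale 1, Rivermont 1, Pinehurst 2, Claybrook 36.
Claybrook has quota 37.108 (lower 37, upper 38) but receives 36 — outside the quota interval.

Claybrook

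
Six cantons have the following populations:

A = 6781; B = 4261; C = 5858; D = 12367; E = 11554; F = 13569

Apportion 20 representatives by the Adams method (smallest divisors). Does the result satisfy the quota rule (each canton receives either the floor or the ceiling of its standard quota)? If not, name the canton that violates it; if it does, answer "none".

Standard quotas: A 2.493, B 1.567, C 2.154, D 4.548, E 4.249, F 4.990.
Adams allocation: A 3, B 2, C 2, D 4, E 4, F 5.
Every allocation lies between the lower and upper quota.

none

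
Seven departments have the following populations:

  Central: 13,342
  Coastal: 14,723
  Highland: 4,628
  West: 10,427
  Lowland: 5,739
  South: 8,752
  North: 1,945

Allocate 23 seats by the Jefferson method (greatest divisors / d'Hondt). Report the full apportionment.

Standard divisor 59556/23 ≈ 2589.391; standard quotas: Central 5.153, Coastal 5.686, Highland 1.787, West 4.027, Lowland 2.216, South 3.380, North 0.751.
Rounding down gives 5, 5, 1, 4, 2, 3, 0 = 20 seats, so the divisor must be adjusted.
With modified divisor 2200: modified quotas Central 6.065, Coastal 6.692, Highland 2.104, West 4.740, Lowland 2.609, South 3.978, North 0.884.
Rounding down: Central 6, Coastal 6, Highland 2, West 4, Lowland 2, South 3, North 0 (total 23).

Central: 6, Coastal: 6, Highland: 2, West: 4, Lowland: 2, South: 3, North: 0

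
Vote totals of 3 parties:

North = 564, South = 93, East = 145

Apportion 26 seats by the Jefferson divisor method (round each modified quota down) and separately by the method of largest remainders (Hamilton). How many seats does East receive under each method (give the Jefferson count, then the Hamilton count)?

Jefferson: North 19, South 3, East 4.
Hamilton: North 18, South 3, East 5.
East gets 4 under Jefferson and 5 under Hamilton.

4 and 5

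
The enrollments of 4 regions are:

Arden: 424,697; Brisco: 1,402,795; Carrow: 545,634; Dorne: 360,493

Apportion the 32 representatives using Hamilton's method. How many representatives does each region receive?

Arden 5, Brisco 17, Carrow 6, Dorne 4

Standard divisor: 2733619 ÷ 32 ≈ 85425.594.
Standard quotas: Arden 4.9715, Brisco 16.4212, Carrow 6.3872, Dorne 4.2200.
Lower quotas: Arden 4, Brisco 16, Carrow 6, Dorne 4 (sum 30, leaving 2 seats).
Remainders in descending order: Arden 0.9715, Brisco 0.4212, Carrow 0.3872, Dorne 0.2200.
Largest remainders: Arden, Brisco receive the extra seats.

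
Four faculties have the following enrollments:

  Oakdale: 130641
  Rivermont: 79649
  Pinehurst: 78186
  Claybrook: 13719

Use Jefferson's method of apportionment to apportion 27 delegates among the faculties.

Standard divisor 302195/27 ≈ 11192.407; standard quotas: Oakdale 11.672, Rivermont 7.116, Pinehurst 6.986, Claybrook 1.226.
Rounding down gives 11, 7, 6, 1 = 25 seats, so the divisor must be adjusted.
With modified divisor 10500: modified quotas Oakdale 12.442, Rivermont 7.586, Pinehurst 7.446, Claybrook 1.307.
Rounding down: Oakdale 12, Rivermont 7, Pinehurst 7, Claybrook 1 (total 27).

Oakdale: 12; Rivermont: 7; Pinehurst: 7; Claybrook: 1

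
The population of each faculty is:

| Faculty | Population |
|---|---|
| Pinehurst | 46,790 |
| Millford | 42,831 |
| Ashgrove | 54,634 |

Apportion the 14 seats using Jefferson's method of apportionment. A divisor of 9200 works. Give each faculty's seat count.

Pinehurst: 5, Millford: 4, Ashgrove: 5

With modified divisor 9200: modified quotas Pinehurst 5.086, Millford 4.656, Ashgrove 5.938.
Rounding down: Pinehurst 5, Millford 4, Ashgrove 5 (total 14).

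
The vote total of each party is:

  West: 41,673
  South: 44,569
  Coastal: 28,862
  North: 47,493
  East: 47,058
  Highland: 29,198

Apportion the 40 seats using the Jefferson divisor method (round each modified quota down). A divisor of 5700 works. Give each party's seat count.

With modified divisor 5700: modified quotas West 7.311, South 7.819, Coastal 5.064, North 8.332, East 8.256, Highland 5.122.
Rounding down: West 7, South 7, Coastal 5, North 8, East 8, Highland 5 (total 40).

West=7, South=7, Coastal=5, North=8, East=8, Highland=5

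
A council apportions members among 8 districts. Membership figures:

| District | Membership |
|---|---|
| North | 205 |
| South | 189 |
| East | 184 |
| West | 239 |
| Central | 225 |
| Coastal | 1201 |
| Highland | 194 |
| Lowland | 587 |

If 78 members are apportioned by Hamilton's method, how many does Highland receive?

Total 3024; standard divisor 3024/78 ≈ 38.769.
Standard quotas: North 5.288, South 4.875, East 4.746, West 6.165, Central 5.804, Coastal 30.978, Highland 5.004, Lowland 15.141.
Lower quotas: North 5, South 4, East 4, West 6, Central 5, Coastal 30, Highland 5, Lowland 15 (sum 74, leaving 4 seats).
Remainders in descending order: Coastal 0.978, South 0.875, Central 0.804, East 0.746, North 0.288, West 0.165, Lowland 0.141, Highland 0.004.
The surplus seats go to Coastal, South, Central, East.
Highland receives 5.

5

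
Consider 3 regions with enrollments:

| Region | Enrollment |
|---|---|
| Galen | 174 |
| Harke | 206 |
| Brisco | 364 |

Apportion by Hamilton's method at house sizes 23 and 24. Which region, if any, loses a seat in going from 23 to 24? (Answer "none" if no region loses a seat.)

At 23 seats: Galen 6, Harke 6, Brisco 11.
At 24 seats: Galen 5, Harke 7, Brisco 12.
Galen drops from 6 to 5.

Galen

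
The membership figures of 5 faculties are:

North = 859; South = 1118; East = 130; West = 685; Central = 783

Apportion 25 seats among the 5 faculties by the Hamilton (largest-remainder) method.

North 6; South 8; East 1; West 5; Central 5

Total 3575; standard divisor 3575/25 = 143.
Standard quotas: North 6.007, South 7.818, East 0.909, West 4.790, Central 5.476.
Lower quotas: North 6, South 7, East 0, West 4, Central 5 (sum 22, leaving 3 seats).
Remainders in descending order: East 0.909, South 0.818, West 0.790, Central 0.476, North 0.007.
Largest remainders: East, South, West receive the extra seats.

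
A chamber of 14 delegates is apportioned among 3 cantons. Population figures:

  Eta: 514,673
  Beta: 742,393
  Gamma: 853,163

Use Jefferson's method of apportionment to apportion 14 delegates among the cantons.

Eta: 3, Beta: 5, Gamma: 6

Standard divisor 2110229/14 ≈ 150730.643; standard quotas: Eta 3.415, Beta 4.925, Gamma 5.660.
Rounding down gives 3, 4, 5 = 12 seats, so the divisor must be adjusted.
With modified divisor 135400: modified quotas Eta 3.801, Beta 5.483, Gamma 6.301.
Rounding down: Eta 3, Beta 5, Gamma 6 (total 14).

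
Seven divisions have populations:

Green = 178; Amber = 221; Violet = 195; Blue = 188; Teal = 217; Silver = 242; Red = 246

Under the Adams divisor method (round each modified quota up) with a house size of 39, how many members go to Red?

Standard divisor 1487/39 ≈ 38.128; standard quotas: Green 4.668, Amber 5.796, Violet 5.114, Blue 4.931, Teal 5.691, Silver 6.347, Red 6.452.
Rounding up gives 5, 6, 6, 5, 6, 7, 7 = 42 seats, so the divisor must be adjusted.
With modified divisor 42: modified quotas Green 4.238, Amber 5.262, Violet 4.643, Blue 4.476, Teal 5.167, Silver 5.762, Red 5.857.
Rounding up: Green 5, Amber 6, Violet 5, Blue 5, Teal 6, Silver 6, Red 6 (total 39).
Red receives 6.

6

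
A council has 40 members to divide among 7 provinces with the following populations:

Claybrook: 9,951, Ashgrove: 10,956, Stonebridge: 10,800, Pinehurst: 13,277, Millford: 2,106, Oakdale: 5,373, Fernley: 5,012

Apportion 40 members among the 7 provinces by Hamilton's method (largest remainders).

Claybrook=7, Ashgrove=8, Stonebridge=8, Pinehurst=9, Millford=1, Oakdale=4, Fernley=3

The standard divisor is 57475/40 ≈ 1436.875.
Standard quotas: Claybrook 6.9254, Ashgrove 7.6249, Stonebridge 7.5163, Pinehurst 9.2402, Millford 1.4657, Oakdale 3.7394, Fernley 3.4881.
Lower quotas: Claybrook 6, Ashgrove 7, Stonebridge 7, Pinehurst 9, Millford 1, Oakdale 3, Fernley 3 (sum 36, leaving 4 seats).
Remainders in descending order: Claybrook 0.9254, Oakdale 0.7394, Ashgrove 0.6249, Stonebridge 0.5163, Fernley 0.4881, Millford 0.4657, Pinehurst 0.2402.
Largest remainders: Claybrook, Oakdale, Ashgrove, Stonebridge receive the extra seats.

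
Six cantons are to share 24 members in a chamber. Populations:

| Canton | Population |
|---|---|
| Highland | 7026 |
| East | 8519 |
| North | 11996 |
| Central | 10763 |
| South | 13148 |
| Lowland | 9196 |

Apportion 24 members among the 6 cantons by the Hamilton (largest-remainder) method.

The standard divisor is 60648/24 = 2527.
Standard quotas: Highland 2.7804, East 3.3712, North 4.7471, Central 4.2592, South 5.2030, Lowland 3.6391.
Lower quotas: Highland 2, East 3, North 4, Central 4, South 5, Lowland 3 (sum 21, leaving 3 seats).
Remainders in descending order: Highland 0.7804, North 0.7471, Lowland 0.6391, East 0.3712, Central 0.2592, South 0.2030.
Largest remainders: Highland, North, Lowland receive the extra seats.

Highland 3; East 3; North 5; Central 4; South 5; Lowland 4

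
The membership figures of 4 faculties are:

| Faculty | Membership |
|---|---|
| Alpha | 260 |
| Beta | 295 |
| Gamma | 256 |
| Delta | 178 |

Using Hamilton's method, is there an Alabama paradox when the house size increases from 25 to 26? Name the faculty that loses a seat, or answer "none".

At 25 seats: Alpha 7, Beta 7, Gamma 6, Delta 5.
At 26 seats: Alpha 7, Beta 8, Gamma 7, Delta 4.
Delta drops from 5 to 4.

Delta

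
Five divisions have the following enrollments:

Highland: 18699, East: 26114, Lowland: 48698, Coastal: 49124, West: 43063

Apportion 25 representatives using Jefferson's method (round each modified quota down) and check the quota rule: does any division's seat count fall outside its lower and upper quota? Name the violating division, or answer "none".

Standard quotas: Highland 2.517, East 3.516, Lowland 6.556, Coastal 6.613, West 5.797.
Jefferson allocation: Highland 2, East 3, Lowland 7, Coastal 7, West 6.
Every allocation lies between the lower and upper quota.

none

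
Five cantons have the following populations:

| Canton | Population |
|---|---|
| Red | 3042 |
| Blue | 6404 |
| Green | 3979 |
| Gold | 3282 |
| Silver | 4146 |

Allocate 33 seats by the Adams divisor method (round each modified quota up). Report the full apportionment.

Standard divisor 20853/33 ≈ 631.909; standard quotas: Red 4.814, Blue 10.134, Green 6.297, Gold 5.194, Silver 6.561.
Rounding up gives 5, 11, 7, 6, 7 = 36 seats, so the divisor must be adjusted.
With modified divisor 680: modified quotas Red 4.474, Blue 9.418, Green 5.851, Gold 4.826, Silver 6.097.
Rounding up: Red 5, Blue 10, Green 6, Gold 5, Silver 7 (total 33).

Red=5, Blue=10, Green=6, Gold=5, Silver=7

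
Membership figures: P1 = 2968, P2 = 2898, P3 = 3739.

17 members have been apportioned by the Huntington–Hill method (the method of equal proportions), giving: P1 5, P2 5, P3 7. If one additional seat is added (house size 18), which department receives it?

P1

Priority for the next seat is population ÷ (√(s·(s+1))).
Priorities: P1 541.880, P2 529.100, P3 499.645.
Highest priority: P1.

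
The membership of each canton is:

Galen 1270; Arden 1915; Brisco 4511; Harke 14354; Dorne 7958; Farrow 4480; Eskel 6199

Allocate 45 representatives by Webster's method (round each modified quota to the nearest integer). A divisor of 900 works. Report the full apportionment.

With modified divisor 900: modified quotas Galen 1.411, Arden 2.128, Brisco 5.012, Harke 15.949, Dorne 8.842, Farrow 4.978, Eskel 6.888.
Rounding to the nearest integer: Galen 1, Arden 2, Brisco 5, Harke 16, Dorne 9, Farrow 5, Eskel 7 (total 45).

Galen 1, Arden 2, Brisco 5, Harke 16, Dorne 9, Farrow 5, Eskel 7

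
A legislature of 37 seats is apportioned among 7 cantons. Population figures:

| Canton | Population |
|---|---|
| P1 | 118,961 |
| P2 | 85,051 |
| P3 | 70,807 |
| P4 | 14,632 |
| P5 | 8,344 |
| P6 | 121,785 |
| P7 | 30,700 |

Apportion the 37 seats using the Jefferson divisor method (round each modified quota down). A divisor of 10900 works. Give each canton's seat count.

With modified divisor 10900: modified quotas P1 10.914, P2 7.803, P3 6.496, P4 1.342, P5 0.766, P6 11.173, P7 2.817.
Rounding down: P1 10, P2 7, P3 6, P4 1, P5 0, P6 11, P7 2 (total 37).

P1: 10, P2: 7, P3: 6, P4: 1, P5: 0, P6: 11, P7: 2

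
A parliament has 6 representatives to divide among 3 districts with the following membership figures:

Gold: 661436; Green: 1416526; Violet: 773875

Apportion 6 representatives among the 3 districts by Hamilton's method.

Gold=1, Green=3, Violet=2

Total 2851837; standard divisor 2851837/6 ≈ 475306.167.
Standard quotas: Gold 1.3916, Green 2.9802, Violet 1.6282.
Lower quotas: Gold 1, Green 2, Violet 1 (sum 4, leaving 2 seats).
Remainders in descending order: Green 0.9802, Violet 0.6282, Gold 0.3916.
The surplus seats go to Green, Violet.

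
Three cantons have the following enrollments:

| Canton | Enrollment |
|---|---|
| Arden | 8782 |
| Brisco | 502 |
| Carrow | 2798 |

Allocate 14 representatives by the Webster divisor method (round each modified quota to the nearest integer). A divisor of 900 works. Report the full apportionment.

With modified divisor 900: modified quotas Arden 9.758, Brisco 0.558, Carrow 3.109.
Rounding to the nearest integer: Arden 10, Brisco 1, Carrow 3 (total 14).

Arden=10, Brisco=1, Carrow=3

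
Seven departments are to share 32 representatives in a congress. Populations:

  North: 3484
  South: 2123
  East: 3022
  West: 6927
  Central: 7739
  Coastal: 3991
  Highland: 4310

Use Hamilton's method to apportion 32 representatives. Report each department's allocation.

Total 31596; standard divisor 31596/32 ≈ 987.375.
Standard quotas: North 3.5285, South 2.1501, East 3.0606, West 7.0156, Central 7.8380, Coastal 4.0420, Highland 4.3651.
Lower quotas: North 3, South 2, East 3, West 7, Central 7, Coastal 4, Highland 4 (sum 30, leaving 2 seats).
Remainders in descending order: Central 0.8380, North 0.5285, Highland 0.3651, South 0.1501, East 0.0606, Coastal 0.0420, West 0.0156.
The surplus seats go to Central, North.

North: 4, South: 2, East: 3, West: 7, Central: 8, Coastal: 4, Highland: 4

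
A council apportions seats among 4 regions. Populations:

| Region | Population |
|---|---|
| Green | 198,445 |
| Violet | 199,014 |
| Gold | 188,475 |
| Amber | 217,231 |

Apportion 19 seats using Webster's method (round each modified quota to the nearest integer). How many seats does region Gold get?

4

Standard divisor 803165/19 ≈ 42271.842; standard quotas: Green 4.694, Violet 4.708, Gold 4.459, Amber 5.139.
Rounding to the nearest integer gives Green 5, Violet 5, Gold 4, Amber 5 — total 19, matching the house size, so no adjustment is needed.
Gold receives 4.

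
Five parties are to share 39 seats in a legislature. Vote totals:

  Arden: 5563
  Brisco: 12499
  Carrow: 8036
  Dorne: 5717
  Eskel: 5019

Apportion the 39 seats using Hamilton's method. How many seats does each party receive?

The standard divisor is 36834/39 ≈ 944.462.
Standard quotas: Arden 5.8901, Brisco 13.2340, Carrow 8.5086, Dorne 6.0532, Eskel 5.3141.
Lower quotas: Arden 5, Brisco 13, Carrow 8, Dorne 6, Eskel 5 (sum 37, leaving 2 seats).
Remainders in descending order: Arden 0.8901, Carrow 0.5086, Eskel 0.3141, Brisco 0.2340, Dorne 0.0532.
The surplus seats go to Arden, Carrow.

Arden=6, Brisco=13, Carrow=9, Dorne=6, Eskel=5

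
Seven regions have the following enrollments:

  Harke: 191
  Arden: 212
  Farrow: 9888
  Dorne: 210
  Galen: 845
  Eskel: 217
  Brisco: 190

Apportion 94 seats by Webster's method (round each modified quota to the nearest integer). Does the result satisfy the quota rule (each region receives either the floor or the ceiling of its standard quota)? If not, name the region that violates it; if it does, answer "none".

Farrow

Standard quotas: Harke 1.528, Arden 1.696, Farrow 79.084, Dorne 1.680, Galen 6.758, Eskel 1.736, Brisco 1.520.
Webster allocation: Harke 2, Arden 2, Farrow 78, Dorne 2, Galen 7, Eskel 2, Brisco 1.
Farrow has quota 79.084 (lower 79, upper 80) but receives 78 — outside the quota interval.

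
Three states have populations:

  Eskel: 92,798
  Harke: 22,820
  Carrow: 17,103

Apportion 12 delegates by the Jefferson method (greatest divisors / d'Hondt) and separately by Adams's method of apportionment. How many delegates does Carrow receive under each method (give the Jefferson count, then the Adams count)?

1 and 2

Jefferson: Eskel 9, Harke 2, Carrow 1.
Adams: Eskel 8, Harke 2, Carrow 2.
Carrow gets 1 under Jefferson and 2 under Adams.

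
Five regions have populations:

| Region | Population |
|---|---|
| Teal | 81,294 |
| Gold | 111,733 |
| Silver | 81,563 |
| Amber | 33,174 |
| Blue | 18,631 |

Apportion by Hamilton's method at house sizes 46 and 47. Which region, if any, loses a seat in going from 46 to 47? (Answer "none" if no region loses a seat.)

Blue

At 46 seats: Teal 11, Gold 16, Silver 11, Amber 5, Blue 3.
At 47 seats: Teal 12, Gold 16, Silver 12, Amber 5, Blue 2.
Blue drops from 3 to 2.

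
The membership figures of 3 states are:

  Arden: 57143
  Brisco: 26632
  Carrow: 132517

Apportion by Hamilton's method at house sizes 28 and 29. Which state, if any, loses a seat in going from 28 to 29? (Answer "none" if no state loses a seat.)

Brisco

At 28 seats: Arden 7, Brisco 4, Carrow 17.
At 29 seats: Arden 8, Brisco 3, Carrow 18.
Brisco drops from 4 to 3.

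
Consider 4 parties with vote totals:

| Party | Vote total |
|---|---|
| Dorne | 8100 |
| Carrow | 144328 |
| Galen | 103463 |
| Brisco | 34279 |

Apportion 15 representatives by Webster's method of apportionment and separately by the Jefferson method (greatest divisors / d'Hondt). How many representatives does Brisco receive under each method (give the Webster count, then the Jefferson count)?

Webster: Dorne 0, Carrow 8, Galen 5, Brisco 2.
Jefferson: Dorne 0, Carrow 8, Galen 6, Brisco 1.
Brisco gets 2 under Webster and 1 under Jefferson.

2 and 1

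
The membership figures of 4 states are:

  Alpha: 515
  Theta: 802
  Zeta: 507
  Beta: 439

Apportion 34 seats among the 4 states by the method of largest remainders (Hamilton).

Total 2263; standard divisor 2263/34 ≈ 66.559.
Standard quotas: Alpha 7.738, Theta 12.049, Zeta 7.617, Beta 6.596.
Lower quotas: Alpha 7, Theta 12, Zeta 7, Beta 6 (sum 32, leaving 2 seats).
Remainders in descending order: Alpha 0.738, Zeta 0.617, Beta 0.596, Theta 0.049.
Largest remainders: Alpha, Zeta receive the extra seats.

Alpha 8; Theta 12; Zeta 8; Beta 6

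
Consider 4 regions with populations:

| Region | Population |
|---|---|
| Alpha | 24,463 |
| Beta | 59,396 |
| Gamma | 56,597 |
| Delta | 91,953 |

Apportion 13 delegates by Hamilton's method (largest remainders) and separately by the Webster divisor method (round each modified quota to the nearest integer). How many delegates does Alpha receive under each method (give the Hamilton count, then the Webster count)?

Hamilton: Alpha 2, Beta 3, Gamma 3, Delta 5.
Webster: Alpha 1, Beta 4, Gamma 3, Delta 5.
Alpha gets 2 under Hamilton and 1 under Webster.

2 and 1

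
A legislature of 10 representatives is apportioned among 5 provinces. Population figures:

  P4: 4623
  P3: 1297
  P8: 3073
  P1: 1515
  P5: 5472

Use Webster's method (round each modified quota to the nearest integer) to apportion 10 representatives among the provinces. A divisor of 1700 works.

With modified divisor 1700: modified quotas P4 2.719, P3 0.763, P8 1.808, P1 0.891, P5 3.219.
Rounding to the nearest integer: P4 3, P3 1, P8 2, P1 1, P5 3 (total 10).

P4 3, P3 1, P8 2, P1 1, P5 3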